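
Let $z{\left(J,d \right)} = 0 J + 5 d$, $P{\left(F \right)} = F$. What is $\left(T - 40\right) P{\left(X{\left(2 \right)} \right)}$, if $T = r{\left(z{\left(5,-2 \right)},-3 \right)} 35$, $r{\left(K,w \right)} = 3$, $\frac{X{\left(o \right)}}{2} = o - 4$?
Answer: $-260$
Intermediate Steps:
$X{\left(o \right)} = -8 + 2 o$ ($X{\left(o \right)} = 2 \left(o - 4\right) = 2 \left(-4 + o\right) = -8 + 2 o$)
$z{\left(J,d \right)} = 5 d$ ($z{\left(J,d \right)} = 0 + 5 d = 5 d$)
$T = 105$ ($T = 3 \cdot 35 = 105$)
$\left(T - 40\right) P{\left(X{\left(2 \right)} \right)} = \left(105 - 40\right) \left(-8 + 2 \cdot 2\right) = 65 \left(-8 + 4\right) = 65 \left(-4\right) = -260$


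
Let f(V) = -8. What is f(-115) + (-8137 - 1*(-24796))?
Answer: 16651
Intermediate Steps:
f(-115) + (-8137 - 1*(-24796)) = -8 + (-8137 - 1*(-24796)) = -8 + (-8137 + 24796) = -8 + 16659 = 16651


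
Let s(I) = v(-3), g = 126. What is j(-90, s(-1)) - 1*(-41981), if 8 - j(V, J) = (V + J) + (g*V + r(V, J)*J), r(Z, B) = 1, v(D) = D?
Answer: 53425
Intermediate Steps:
s(I) = -3
j(V, J) = 8 - 127*V - 2*J (j(V, J) = 8 - ((V + J) + (126*V + 1*J)) = 8 - ((J + V) + (126*V + J)) = 8 - ((J + V) + (J + 126*V)) = 8 - (2*J + 127*V) = 8 + (-127*V - 2*J) = 8 - 127*V - 2*J)
j(-90, s(-1)) - 1*(-41981) = (8 - 127*(-90) - 2*(-3)) - 1*(-41981) = (8 + 11430 + 6) + 41981 = 11444 + 41981 = 53425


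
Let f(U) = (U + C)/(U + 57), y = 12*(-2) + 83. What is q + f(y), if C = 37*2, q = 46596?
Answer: 5405269/116 ≈ 46597.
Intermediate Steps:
y = 59 (y = -24 + 83 = 59)
C = 74
f(U) = (74 + U)/(57 + U) (f(U) = (U + 74)/(U + 57) = (74 + U)/(57 + U))
q + f(y) = 46596 + (74 + 59)/(57 + 59) = 46596 + 133/116 = 5405269/116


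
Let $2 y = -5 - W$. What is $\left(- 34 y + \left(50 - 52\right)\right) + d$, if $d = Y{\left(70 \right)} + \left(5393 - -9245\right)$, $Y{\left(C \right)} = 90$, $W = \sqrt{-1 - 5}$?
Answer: $14811 + 17 i \sqrt{6} \approx 14811.0 + 41.641 i$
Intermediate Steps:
$W = i \sqrt{6}$ ($W = \sqrt{-6} = i \sqrt{6} \approx 2.4495 i$)
$y = - \frac{5}{2} - \frac{i \sqrt{6}}{2}$ ($y = \frac{-5 - i \sqrt{6}}{2} = - \frac{5}{2} - \frac{i \sqrt{6}}{2} \approx -2.5 - 1.2247 i$)
$d = 14728$ ($d = 90 + \left(5393 - -9245\right) = 90 + \left(5393 + 9245\right) = 90 + 14638 = 14728$)
$\left(- 34 y + \left(50 - 52\right)\right) + d = \left(- 34 \left(- \frac{5}{2} - \frac{i \sqrt{6}}{2}\right) + \left(50 - 52\right)\right) + 14728 = \left(\left(85 + 17 i \sqrt{6}\right) - 2\right) + 14728 = \left(83 + 17 i \sqrt{6}\right) + 14728 = 14811 + 17 i \sqrt{6}$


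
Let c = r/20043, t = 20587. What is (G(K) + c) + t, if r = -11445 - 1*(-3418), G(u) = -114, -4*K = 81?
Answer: 410332312/20043 ≈ 20473.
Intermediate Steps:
K = -81/4 (K = -1/4*81 = -81/4 ≈ -20.250)
r = -8027 (r = -11445 + 3418 = -8027)
c = -8027/20043 ≈ -0.40049
(G(K) + c) + t = (-114 - 8027/20043) + 20587 = -2292929/20043 + 20587 = 410332312/20043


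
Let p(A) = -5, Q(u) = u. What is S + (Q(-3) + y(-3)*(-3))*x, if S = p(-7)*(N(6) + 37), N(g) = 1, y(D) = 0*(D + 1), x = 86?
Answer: -448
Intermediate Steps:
y(D) = 0 (y(D) = 0*(1 + D) = 0)
S = -190 (S = -5*(1 + 37) = -5*38 = -190)
S + (Q(-3) + y(-3)*(-3))*x = -190 + (-3 + 0*(-3))*86 = -190 + (-3 + 0)*86 = -190 - 3*86 = -190 - 258 = -448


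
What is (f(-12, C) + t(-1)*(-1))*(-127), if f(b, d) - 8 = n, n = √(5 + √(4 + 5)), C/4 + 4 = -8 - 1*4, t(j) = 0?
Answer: -1016 - 254*√2 ≈ -1375.2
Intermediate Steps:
C = -64 (C = -16 + 4*(-8 - 1*4) = -16 + 4*(-8 - 4) = -16 + 4*(-12) = -16 - 48 = -64)
n = 2*√2 (n = √(5 + √9) = √(5 + 3) = √8 = 2*√2 ≈ 2.8284)
f(b, d) = 8 + 2*√2
(f(-12, C) + t(-1)*(-1))*(-127) = ((8 + 2*√2) + 0*(-1))*(-127) = ((8 + 2*√2) + 0)*(-127) = (8 + 2*√2)*(-127) = -1016 - 254*√2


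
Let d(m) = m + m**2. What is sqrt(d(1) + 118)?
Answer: 2*sqrt(30) ≈ 10.954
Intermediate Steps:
sqrt(d(1) + 118) = sqrt(1*(1 + 1) + 118) = sqrt(1*2 + 118) = sqrt(2 + 118) = sqrt(120) = 2*sqrt(30)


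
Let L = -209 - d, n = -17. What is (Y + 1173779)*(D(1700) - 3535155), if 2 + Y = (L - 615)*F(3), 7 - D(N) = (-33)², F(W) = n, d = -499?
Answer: -4170291366574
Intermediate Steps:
L = 290 (L = -209 - 1*(-499) = -209 + 499 = 290)
F(W) = -17
D(N) = -1082 (D(N) = 7 - 1*(-33)² = 7 - 1*1089 = 7 - 1089 = -1082)
Y = 5523 (Y = -2 + (290 - 615)*(-17) = -2 - 325*(-17) = -2 + 5525 = 5523)
(Y + 1173779)*(D(1700) - 3535155) = (5523 + 1173779)*(-1082 - 3535155) = 1179302*(-3536237) = -4170291366574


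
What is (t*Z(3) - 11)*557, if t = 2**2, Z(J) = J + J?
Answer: 7241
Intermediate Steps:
Z(J) = 2*J
t = 4
(t*Z(3) - 11)*557 = (4*(2*3) - 11)*557 = (4*6 - 11)*557 = (24 - 11)*557 = 13*557 = 7241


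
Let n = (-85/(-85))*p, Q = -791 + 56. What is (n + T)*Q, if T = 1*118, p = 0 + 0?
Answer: -86730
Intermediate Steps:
p = 0
Q = -735
T = 118
n = 0 (n = -85/(-85)*0 = -85*(-1/85)*0 = 1*0 = 0)
(n + T)*Q = (0 + 118)*(-735) = 118*(-735) = -86730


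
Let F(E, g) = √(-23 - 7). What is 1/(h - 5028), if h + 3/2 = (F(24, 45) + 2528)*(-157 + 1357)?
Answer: 4038094/12229709964627 - 1600*I*√30/12229709964627 ≈ 3.3019e-7 - 7.1658e-10*I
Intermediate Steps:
F(E, g) = I*√30 (F(E, g) = √(-30) = I*√30)
h = 6067197/2 + 1200*I*√30 (h = -3/2 + (I*√30 + 2528)*(-157 + 1357) = -3/2 + (2528 + I*√30)*1200 = -3/2 + (3033600 + 1200*I*√30) = 6067197/2 + 1200*I*√30 ≈ 3.0336e+6 + 6572.7*I)
1/(h - 5028) = 1/((6067197/2 + 1200*I*√30) - 5028) = 1/(6057141/2 + 1200*I*√30)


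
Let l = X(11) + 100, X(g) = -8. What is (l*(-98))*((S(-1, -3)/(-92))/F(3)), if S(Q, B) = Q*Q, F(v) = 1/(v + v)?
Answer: 588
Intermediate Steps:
F(v) = 1/(2*v)
S(Q, B) = Q²
l = 92 (l = -8 + 100 = 92)
(l*(-98))*((S(-1, -3)/(-92))/F(3)) = (92*(-98))*(((-1)²/(-92))/(((½)/3))) = -9016*1*(-1/92)/((½)*(⅓)) = -(-98)/⅙ = -(-98)*6 = -9016*(-3/46) = 588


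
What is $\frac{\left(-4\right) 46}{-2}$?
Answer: $92$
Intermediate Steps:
$\frac{\left(-4\right) 46}{-2} = \left(-184\right) \left(- \frac{1}{2}\right) = 92$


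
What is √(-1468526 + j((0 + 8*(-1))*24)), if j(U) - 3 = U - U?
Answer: I*√1468523 ≈ 1211.8*I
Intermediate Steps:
j(U) = 3 (j(U) = 3 + (U - U) = 3 + 0 = 3)
√(-1468526 + j((0 + 8*(-1))*24)) = √(-1468526 + 3) = √(-1468523) = I*√1468523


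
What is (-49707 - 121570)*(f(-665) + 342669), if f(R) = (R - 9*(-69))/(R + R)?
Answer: -39029730446239/665 ≈ -5.8691e+10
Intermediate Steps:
f(R) = (621 + R)/(2*R) (f(R) = (R + 621)/((2*R)) = (621 + R)*(1/(2*R)) = (621 + R)/(2*R))
(-49707 - 121570)*(f(-665) + 342669) = (-49707 - 121570)*((½)*(621 - 665)/(-665) + 342669) = -171277*((½)*(-1/665)*(-44) + 342669) = -171277*(22/665 + 342669) = -171277*227874907/665 = -39029730446239/665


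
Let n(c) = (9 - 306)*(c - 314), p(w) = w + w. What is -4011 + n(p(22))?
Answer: 76179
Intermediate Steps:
p(w) = 2*w
n(c) = 93258 - 297*c (n(c) = -297*(-314 + c) = 93258 - 297*c)
-4011 + n(p(22)) = -4011 + (93258 - 594*22) = -4011 + (93258 - 297*44) = -4011 + (93258 - 13068) = -4011 + 80190 = 76179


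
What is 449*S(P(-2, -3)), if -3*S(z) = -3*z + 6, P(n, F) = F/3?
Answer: -1347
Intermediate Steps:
P(n, F) = F/3 (P(n, F) = F*(1/3) = F/3)
S(z) = -2 + z (S(z) = -(-3*z + 6)/3 = -(6 - 3*z)/3 = -2 + z)
449*S(P(-2, -3)) = 449*(-2 + (1/3)*(-3)) = 449*(-2 - 1) = 449*(-3) = -1347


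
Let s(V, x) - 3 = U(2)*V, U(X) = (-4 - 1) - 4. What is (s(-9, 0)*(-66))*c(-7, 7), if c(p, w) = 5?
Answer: -27720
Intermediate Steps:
U(X) = -9 (U(X) = -5 - 4 = -9)
s(V, x) = 3 - 9*V
(s(-9, 0)*(-66))*c(-7, 7) = ((3 - 9*(-9))*(-66))*5 = ((3 + 81)*(-66))*5 = (84*(-66))*5 = -5544*5 = -27720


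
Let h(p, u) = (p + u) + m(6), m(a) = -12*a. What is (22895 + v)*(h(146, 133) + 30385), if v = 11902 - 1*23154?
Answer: 356182656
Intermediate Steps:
h(p, u) = -72 + p + u (h(p, u) = (p + u) - 12*6 = (p + u) - 72 = -72 + p + u)
v = -11252 (v = 11902 - 23154 = -11252)
(22895 + v)*(h(146, 133) + 30385) = (22895 - 11252)*((-72 + 146 + 133) + 30385) = 11643*(207 + 30385) = 11643*30592 = 356182656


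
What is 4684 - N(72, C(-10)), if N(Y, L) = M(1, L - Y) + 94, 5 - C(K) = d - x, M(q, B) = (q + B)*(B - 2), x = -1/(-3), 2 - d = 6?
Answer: 5420/9 ≈ 602.22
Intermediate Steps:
d = -4 (d = 2 - 1*6 = 2 - 6 = -4)
x = ⅓ (x = -1*(-⅓) = ⅓ ≈ 0.33333)
M(q, B) = (-2 + B)*(B + q) (M(q, B) = (B + q)*(-2 + B) = (-2 + B)*(B + q))
C(K) = 28/3 (C(K) = 5 - (-4 - 1*⅓) = 5 - (-4 - ⅓) = 5 - 1*(-13/3) = 5 + 13/3 = 28/3)
N(Y, L) = 92 + Y + (L - Y)² - L (N(Y, L) = ((L - Y)² - 2*(L - Y) - 2*1 + (L - Y)*1) + 94 = ((L - Y)² + (-2*L + 2*Y) - 2 + (L - Y)) + 94 = (-2 + Y + (L - Y)² - L) + 94 = 92 + Y + (L - Y)² - L)
4684 - N(72, C(-10)) = 4684 - (92 + 72 + (28/3 - 1*72)² - 1*28/3) = 4684 - (92 + 72 + (28/3 - 72)² - 28/3) = 4684 - (92 + 72 + (-188/3)² - 28/3) = 4684 - (92 + 72 + 35344/9 - 28/3) = 4684 - 1*36736/9 = 4684 - 36736/9 = 5420/9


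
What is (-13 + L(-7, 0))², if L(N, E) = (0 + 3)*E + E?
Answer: 169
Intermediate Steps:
L(N, E) = 4*E (L(N, E) = 3*E + E = 4*E)
(-13 + L(-7, 0))² = (-13 + 4*0)² = (-13 + 0)² = (-13)² = 169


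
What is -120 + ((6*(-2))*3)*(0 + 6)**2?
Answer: -1416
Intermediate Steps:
-120 + ((6*(-2))*3)*(0 + 6)**2 = -120 - 12*3*6**2 = -120 - 36*36 = -120 - 1296 = -1416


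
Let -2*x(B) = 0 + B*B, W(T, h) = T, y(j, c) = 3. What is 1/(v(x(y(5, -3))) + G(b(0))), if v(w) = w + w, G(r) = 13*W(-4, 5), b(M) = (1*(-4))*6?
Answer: -1/61 ≈ -0.016393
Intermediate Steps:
b(M) = -24 (b(M) = -4*6 = -24)
x(B) = -B²/2 (x(B) = -(0 + B*B)/2 = -(0 + B²)/2 = -B²/2)
G(r) = -52 (G(r) = 13*(-4) = -52)
v(w) = 2*w
1/(v(x(y(5, -3))) + G(b(0))) = 1/(2*(-½*3²) - 52) = 1/(2*(-½*9) - 52) = 1/(2*(-9/2) - 52) = 1/(-9 - 52) = 1/(-61) = -1/61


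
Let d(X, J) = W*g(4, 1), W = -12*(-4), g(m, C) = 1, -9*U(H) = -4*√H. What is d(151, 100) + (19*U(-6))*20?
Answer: 48 + 1520*I*√6/9 ≈ 48.0 + 413.69*I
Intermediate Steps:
U(H) = 4*√H/9 (U(H) = -(-4)*√H/9 = 4*√H/9)
W = 48
d(X, J) = 48 (d(X, J) = 48*1 = 48)
d(151, 100) + (19*U(-6))*20 = 48 + (19*(4*√(-6)/9))*20 = 48 + (19*(4*(I*√6)/9))*20 = 48 + (19*(4*I*√6/9))*20 = 48 + (76*I*√6/9)*20 = 48 + 1520*I*√6/9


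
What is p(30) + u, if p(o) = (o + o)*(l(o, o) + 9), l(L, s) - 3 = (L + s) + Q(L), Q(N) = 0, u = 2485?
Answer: 6805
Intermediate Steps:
l(L, s) = 3 + L + s (l(L, s) = 3 + ((L + s) + 0) = 3 + (L + s) = 3 + L + s)
p(o) = 2*o*(12 + 2*o) (p(o) = (o + o)*((3 + o + o) + 9) = (2*o)*((3 + 2*o) + 9) = (2*o)*(12 + 2*o) = 2*o*(12 + 2*o))
p(30) + u = 4*30*(6 + 30) + 2485 = 4*30*36 + 2485 = 4320 + 2485 = 6805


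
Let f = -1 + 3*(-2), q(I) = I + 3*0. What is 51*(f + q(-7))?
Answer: -714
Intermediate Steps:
q(I) = I (q(I) = I + 0 = I)
f = -7 (f = -1 - 6 = -7)
51*(f + q(-7)) = 51*(-7 - 7) = 51*(-14) = -714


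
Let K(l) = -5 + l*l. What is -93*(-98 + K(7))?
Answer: 5022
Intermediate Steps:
K(l) = -5 + l²
-93*(-98 + K(7)) = -93*(-98 + (-5 + 7²)) = -93*(-98 + (-5 + 49)) = -93*(-98 + 44) = -93*(-54) = 5022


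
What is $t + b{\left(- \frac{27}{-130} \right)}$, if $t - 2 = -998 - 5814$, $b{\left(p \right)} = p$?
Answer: $- \frac{885273}{130} \approx -6809.8$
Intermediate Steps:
$t = -6810$ ($t = 2 - 6812 = -6810$)
$t + b{\left(- \frac{27}{-130} \right)} = -6810 - \frac{27}{-130} = -6810 - - \frac{27}{130} = -6810 + \frac{27}{130} = - \frac{885273}{130}$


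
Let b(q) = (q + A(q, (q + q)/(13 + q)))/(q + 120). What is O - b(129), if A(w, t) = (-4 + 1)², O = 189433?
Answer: 15722893/83 ≈ 1.8943e+5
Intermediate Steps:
A(w, t) = 9 (A(w, t) = (-3)² = 9)
b(q) = (9 + q)/(120 + q) (b(q) = (q + 9)/(q + 120) = (9 + q)/(120 + q))
O - b(129) = 189433 - (9 + 129)/(120 + 129) = 189433 - 138/249 = 189433 - 1*46/83 = 189433 - 46/83 = 15722893/83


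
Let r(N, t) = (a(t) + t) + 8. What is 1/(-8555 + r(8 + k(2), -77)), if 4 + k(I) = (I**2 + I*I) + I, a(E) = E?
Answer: -1/8701 ≈ -0.00011493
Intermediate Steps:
k(I) = -4 + I + 2*I**2 (k(I) = -4 + ((I**2 + I*I) + I) = -4 + ((I**2 + I**2) + I) = -4 + (2*I**2 + I) = -4 + (I + 2*I**2) = -4 + I + 2*I**2)
r(N, t) = 8 + 2*t (r(N, t) = (t + t) + 8 = 2*t + 8 = 8 + 2*t)
1/(-8555 + r(8 + k(2), -77)) = 1/(-8555 + (8 + 2*(-77))) = 1/(-8555 + (8 - 154)) = 1/(-8555 - 146) = 1/(-8701) = -1/8701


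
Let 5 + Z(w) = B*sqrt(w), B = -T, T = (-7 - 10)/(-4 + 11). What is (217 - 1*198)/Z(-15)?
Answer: -931/1112 - 2261*I*sqrt(15)/5560 ≈ -0.83723 - 1.575*I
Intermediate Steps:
T = -17/7 ≈ -2.4286
B = 17/7 (B = -1*(-17/7) = 17/7 ≈ 2.4286)
Z(w) = -5 + 17*sqrt(w)/7
(217 - 1*198)/Z(-15) = (217 - 1*198)/(-5 + 17*sqrt(-15)/7) = (217 - 198)/(-5 + 17*(I*sqrt(15))/7) = 19/(-5 + 17*I*sqrt(15)/7)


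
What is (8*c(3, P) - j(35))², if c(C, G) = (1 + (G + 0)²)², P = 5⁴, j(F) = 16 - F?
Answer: 1490131378278808931250729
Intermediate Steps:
P = 625
c(C, G) = (1 + G²)²
(8*c(3, P) - j(35))² = (8*(1 + 625²)² - (16 - 1*35))² = (8*(1 + 390625)² - (16 - 35))² = (8*390626² - 1*(-19))² = (8*152588671876 + 19)² = (1220709375008 + 19)² = 1220709375027² = 1490131378278808931250729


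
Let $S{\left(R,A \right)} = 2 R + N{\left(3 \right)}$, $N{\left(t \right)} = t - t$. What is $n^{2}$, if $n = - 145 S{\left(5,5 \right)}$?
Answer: $2102500$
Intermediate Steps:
$N{\left(t \right)} = 0$
$S{\left(R,A \right)} = 2 R$ ($S{\left(R,A \right)} = 2 R + 0 = 2 R$)
$n = -1450$ ($n = - 145 \cdot 2 \cdot 5 = \left(-145\right) 10 = -1450$)
$n^{2} = \left(-1450\right)^{2} = 2102500$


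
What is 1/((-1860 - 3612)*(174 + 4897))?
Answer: -1/27748512 ≈ -3.6038e-8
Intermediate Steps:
1/((-1860 - 3612)*(174 + 4897)) = 1/(-5472*5071) = 1/(-27748512) = -1/27748512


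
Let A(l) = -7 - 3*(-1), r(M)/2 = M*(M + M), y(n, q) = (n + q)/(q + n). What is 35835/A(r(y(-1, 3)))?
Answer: -35835/4 ≈ -8958.8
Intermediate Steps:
y(n, q) = 1 (y(n, q) = (n + q)/(n + q) = 1)
r(M) = 4*M² (r(M) = 2*(M*(M + M)) = 2*(M*(2*M)) = 2*(2*M²) = 4*M²)
A(l) = -4 (A(l) = -7 + 3 = -4)
35835/A(r(y(-1, 3))) = 35835/(-4) = 35835*(-¼) = -35835/4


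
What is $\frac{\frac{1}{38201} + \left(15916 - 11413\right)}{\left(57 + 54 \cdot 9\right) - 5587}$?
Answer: $- \frac{43004776}{48171461} \approx -0.89274$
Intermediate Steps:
$\frac{\frac{1}{38201} + \left(15916 - 11413\right)}{\left(57 + 54 \cdot 9\right) - 5587} = \frac{\frac{1}{38201} + 4503}{\left(57 + 486\right) - 5587} = \frac{172019104}{38201 \left(543 - 5587\right)} = \frac{172019104}{38201 \left(-5044\right)} = \frac{172019104}{38201} \left(- \frac{1}{5044}\right) = - \frac{43004776}{48171461}$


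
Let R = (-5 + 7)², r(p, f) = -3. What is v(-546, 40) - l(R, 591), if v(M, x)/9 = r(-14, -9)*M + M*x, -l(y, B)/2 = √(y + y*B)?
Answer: -181818 + 16*√37 ≈ -1.8172e+5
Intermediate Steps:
R = 4 (R = 2² = 4)
l(y, B) = -2*√(y + B*y) (l(y, B) = -2*√(y + y*B) = -2*√(y + B*y))
v(M, x) = -27*M + 9*M*x (v(M, x) = 9*(-3*M + M*x) = -27*M + 9*M*x)
v(-546, 40) - l(R, 591) = 9*(-546)*(-3 + 40) - (-2)*√(4*(1 + 591)) = 9*(-546)*37 - (-2)*√(4*592) = -181818 - (-2)*√2368 = -181818 - (-2)*8*√37 = -181818 - (-16)*√37 = -181818 + 16*√37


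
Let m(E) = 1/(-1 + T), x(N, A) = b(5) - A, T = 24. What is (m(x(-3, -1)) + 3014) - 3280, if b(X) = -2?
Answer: -6117/23 ≈ -265.96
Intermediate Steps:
x(N, A) = -2 - A
m(E) = 1/23 (m(E) = 1/(-1 + 24) = 1/23)
(m(x(-3, -1)) + 3014) - 3280 = (1/23 + 3014) - 3280 = 69323/23 - 3280 = -6117/23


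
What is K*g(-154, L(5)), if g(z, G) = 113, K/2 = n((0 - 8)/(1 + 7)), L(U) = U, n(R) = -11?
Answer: -2486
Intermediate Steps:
K = -22 (K = 2*(-11) = -22)
K*g(-154, L(5)) = -22*113 = -2486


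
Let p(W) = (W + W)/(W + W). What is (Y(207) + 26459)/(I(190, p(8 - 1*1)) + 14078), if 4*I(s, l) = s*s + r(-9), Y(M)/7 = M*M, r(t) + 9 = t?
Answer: 652804/46197 ≈ 14.131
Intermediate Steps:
r(t) = -9 + t
Y(M) = 7*M² (Y(M) = 7*(M*M) = 7*M²)
p(W) = 1 (p(W) = (2*W)/((2*W)) = (2*W)*(1/(2*W)) = 1)
I(s, l) = -9/2 + s²/4 (I(s, l) = (s*s + (-9 - 9))/4 = (s² - 18)/4 = (-18 + s²)/4 = -9/2 + s²/4)
(Y(207) + 26459)/(I(190, p(8 - 1*1)) + 14078) = (7*207² + 26459)/((-9/2 + (¼)*190²) + 14078) = (7*42849 + 26459)/((-9/2 + (¼)*36100) + 14078) = (299943 + 26459)/((-9/2 + 9025) + 14078) = 326402/(18041/2 + 14078) = 326402/(46197/2) = 326402*(2/46197) = 652804/46197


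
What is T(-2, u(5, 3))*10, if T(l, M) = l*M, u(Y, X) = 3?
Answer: -60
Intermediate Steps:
T(l, M) = M*l
T(-2, u(5, 3))*10 = (3*(-2))*10 = -6*10 = -60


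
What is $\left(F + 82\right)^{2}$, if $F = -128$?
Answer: $2116$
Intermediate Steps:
$\left(F + 82\right)^{2} = \left(-128 + 82\right)^{2} = \left(-46\right)^{2} = 2116$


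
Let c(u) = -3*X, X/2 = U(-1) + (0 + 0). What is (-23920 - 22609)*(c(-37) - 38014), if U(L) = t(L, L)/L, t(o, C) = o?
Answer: 1769032580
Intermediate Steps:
U(L) = 1 (U(L) = L/L = 1)
X = 2 (X = 2*(1 + (0 + 0)) = 2*(1 + 0) = 2*1 = 2)
c(u) = -6 (c(u) = -3*2 = -6)
(-23920 - 22609)*(c(-37) - 38014) = (-23920 - 22609)*(-6 - 38014) = -46529*(-38020) = 1769032580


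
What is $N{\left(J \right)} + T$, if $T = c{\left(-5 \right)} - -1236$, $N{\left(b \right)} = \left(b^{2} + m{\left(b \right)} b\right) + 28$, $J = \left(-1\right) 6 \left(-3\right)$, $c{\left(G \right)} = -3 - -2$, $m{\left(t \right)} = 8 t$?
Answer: $4179$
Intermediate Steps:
$c{\left(G \right)} = -1$ ($c{\left(G \right)} = -3 + 2 = -1$)
$J = 18$ ($J = \left(-6\right) \left(-3\right) = 18$)
$N{\left(b \right)} = 28 + 9 b^{2}$ ($N{\left(b \right)} = \left(b^{2} + 8 b b\right) + 28 = \left(b^{2} + 8 b^{2}\right) + 28 = 9 b^{2} + 28 = 28 + 9 b^{2}$)
$T = 1235$ ($T = -1 - -1236 = -1 + 1236 = 1235$)
$N{\left(J \right)} + T = \left(28 + 9 \cdot 18^{2}\right) + 1235 = \left(28 + 9 \cdot 324\right) + 1235 = \left(28 + 2916\right) + 1235 = 2944 + 1235 = 4179$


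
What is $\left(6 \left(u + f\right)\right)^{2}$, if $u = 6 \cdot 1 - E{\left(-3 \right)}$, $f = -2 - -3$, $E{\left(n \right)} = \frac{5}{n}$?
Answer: $2704$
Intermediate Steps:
$f = 1$ ($f = -2 + 3 = 1$)
$u = \frac{23}{3}$ ($u = 6 \cdot 1 - \frac{5}{-3} = 6 - 5 \left(- \frac{1}{3}\right) = 6 - - \frac{5}{3} = 6 + \frac{5}{3} = \frac{23}{3} \approx 7.6667$)
$\left(6 \left(u + f\right)\right)^{2} = \left(6 \left(\frac{23}{3} + 1\right)\right)^{2} = \left(6 \cdot \frac{26}{3}\right)^{2} = 52^{2} = 2704$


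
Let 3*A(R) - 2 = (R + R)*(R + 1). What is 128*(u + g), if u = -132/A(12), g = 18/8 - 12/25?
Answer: 255648/3925 ≈ 65.133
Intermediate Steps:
g = 177/100 (g = 18*(⅛) - 12*1/25 = 9/4 - 12/25 = 177/100 ≈ 1.7700)
A(R) = ⅔ + 2*R*(1 + R)/3 (A(R) = ⅔ + ((R + R)*(R + 1))/3 = ⅔ + ((2*R)*(1 + R))/3 = ⅔ + (2*R*(1 + R))/3 = ⅔ + 2*R*(1 + R)/3)
u = -198/157 (u = -132/(⅔ + (⅔)*12 + (⅔)*12²) = -132/(⅔ + 8 + (⅔)*144) = -132/(⅔ + 8 + 96) = -132/314/3 = -132*3/314 = -198/157 ≈ -1.2611)
128*(u + g) = 128*(-198/157 + 177/100) = 128*(7989/15700) = 255648/3925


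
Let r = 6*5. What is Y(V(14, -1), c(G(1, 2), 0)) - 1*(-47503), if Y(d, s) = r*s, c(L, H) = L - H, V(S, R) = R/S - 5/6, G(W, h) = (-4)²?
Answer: 47983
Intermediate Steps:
G(W, h) = 16
V(S, R) = -⅚ + R/S (V(S, R) = R/S - 5*⅙ = R/S - ⅚ = -⅚ + R/S)
r = 30
Y(d, s) = 30*s
Y(V(14, -1), c(G(1, 2), 0)) - 1*(-47503) = 30*(16 - 1*0) - 1*(-47503) = 30*(16 + 0) + 47503 = 30*16 + 47503 = 480 + 47503 = 47983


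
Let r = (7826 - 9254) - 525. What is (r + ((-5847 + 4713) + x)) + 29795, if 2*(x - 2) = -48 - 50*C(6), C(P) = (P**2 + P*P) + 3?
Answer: 24811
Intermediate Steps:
C(P) = 3 + 2*P**2 (C(P) = (P**2 + P**2) + 3 = 2*P**2 + 3 = 3 + 2*P**2)
x = -1897 (x = 2 + (-48 - 50*(3 + 2*6**2))/2 = 2 + (-48 - 50*(3 + 2*36))/2 = 2 + (-48 - 50*(3 + 72))/2 = 2 + (-48 - 50*75)/2 = 2 + (-48 - 3750)/2 = 2 + (1/2)*(-3798) = 2 - 1899 = -1897)
r = -1953 (r = -1428 - 525 = -1953)
(r + ((-5847 + 4713) + x)) + 29795 = (-1953 + ((-5847 + 4713) - 1897)) + 29795 = (-1953 + (-1134 - 1897)) + 29795 = (-1953 - 3031) + 29795 = -4984 + 29795 = 24811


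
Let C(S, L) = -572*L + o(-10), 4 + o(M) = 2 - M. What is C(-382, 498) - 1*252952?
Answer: -537800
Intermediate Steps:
o(M) = -2 - M (o(M) = -4 + (2 - M) = -2 - M)
C(S, L) = 8 - 572*L (C(S, L) = -572*L + (-2 - 1*(-10)) = -572*L + (-2 + 10) = -572*L + 8 = 8 - 572*L)
C(-382, 498) - 1*252952 = (8 - 572*498) - 1*252952 = (8 - 284856) - 252952 = -284848 - 252952 = -537800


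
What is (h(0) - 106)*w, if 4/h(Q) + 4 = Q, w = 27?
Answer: -2889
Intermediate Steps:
h(Q) = 4/(-4 + Q)
(h(0) - 106)*w = (4/(-4 + 0) - 106)*27 = (4/(-4) - 106)*27 = (4*(-¼) - 106)*27 = (-1 - 106)*27 = -107*27 = -2889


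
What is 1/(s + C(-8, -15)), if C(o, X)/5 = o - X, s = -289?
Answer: -1/254 ≈ -0.0039370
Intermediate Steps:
C(o, X) = -5*X + 5*o (C(o, X) = 5*(o - X) = -5*X + 5*o)
1/(s + C(-8, -15)) = 1/(-289 + (-5*(-15) + 5*(-8))) = 1/(-289 + (75 - 40)) = 1/(-289 + 35) = 1/(-254) = -1/254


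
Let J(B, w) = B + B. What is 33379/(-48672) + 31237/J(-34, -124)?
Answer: -380659259/827424 ≈ -460.05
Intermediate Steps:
J(B, w) = 2*B
33379/(-48672) + 31237/J(-34, -124) = 33379/(-48672) + 31237/((2*(-34))) = 33379*(-1/48672) + 31237/(-68) = -33379/48672 + 31237*(-1/68) = -33379/48672 - 31237/68 = -380659259/827424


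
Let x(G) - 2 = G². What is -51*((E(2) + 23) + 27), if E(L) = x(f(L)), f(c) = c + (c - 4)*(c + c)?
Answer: -4488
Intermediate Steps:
f(c) = c + 2*c*(-4 + c) (f(c) = c + (-4 + c)*(2*c) = c + 2*c*(-4 + c))
x(G) = 2 + G²
E(L) = 2 + L²*(-7 + 2*L)² (E(L) = 2 + (L*(-7 + 2*L))² = 2 + L²*(-7 + 2*L)²)
-51*((E(2) + 23) + 27) = -51*(((2 + 2²*(-7 + 2*2)²) + 23) + 27) = -51*(((2 + 4*(-7 + 4)²) + 23) + 27) = -51*(((2 + 4*(-3)²) + 23) + 27) = -51*(((2 + 4*9) + 23) + 27) = -51*(((2 + 36) + 23) + 27) = -51*((38 + 23) + 27) = -51*(61 + 27) = -51*88 = -4488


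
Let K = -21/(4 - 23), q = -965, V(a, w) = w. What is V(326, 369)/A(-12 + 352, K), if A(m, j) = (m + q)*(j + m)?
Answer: -7011/4050625 ≈ -0.0017308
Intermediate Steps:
K = 21/19 (K = -21/(-19) = -21*(-1/19) = 21/19 ≈ 1.1053)
A(m, j) = (-965 + m)*(j + m) (A(m, j) = (m - 965)*(j + m) = (-965 + m)*(j + m))
V(326, 369)/A(-12 + 352, K) = 369/((-12 + 352)² - 965*21/19 - 965*(-12 + 352) + 21*(-12 + 352)/19) = 369/(340² - 20265/19 - 965*340 + (21/19)*340) = 369/(115600 - 20265/19 - 328100 + 7140/19) = 369/(-4050625/19) = 369*(-19/4050625) = -7011/4050625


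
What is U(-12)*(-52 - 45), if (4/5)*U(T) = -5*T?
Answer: -7275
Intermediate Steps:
U(T) = -25*T/4 (U(T) = 5*(-5*T)/4 = -25*T/4)
U(-12)*(-52 - 45) = (-25/4*(-12))*(-52 - 45) = 75*(-97) = -7275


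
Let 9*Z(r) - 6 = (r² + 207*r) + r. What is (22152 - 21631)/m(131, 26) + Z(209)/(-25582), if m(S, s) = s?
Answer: 9807322/498849 ≈ 19.660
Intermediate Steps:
Z(r) = ⅔ + r²/9 + 208*r/9 (Z(r) = ⅔ + ((r² + 207*r) + r)/9 = ⅔ + (r² + 208*r)/9 = ⅔ + (r²/9 + 208*r/9) = ⅔ + r²/9 + 208*r/9)
(22152 - 21631)/m(131, 26) + Z(209)/(-25582) = (22152 - 21631)/26 + (⅔ + (⅑)*209² + (208/9)*209)/(-25582) = 521*(1/26) + (⅔ + (⅑)*43681 + 43472/9)*(-1/25582) = 521/26 + (⅔ + 43681/9 + 43472/9)*(-1/25582) = 521/26 + (29053/3)*(-1/25582) = 521/26 - 29053/76746 = 9807322/498849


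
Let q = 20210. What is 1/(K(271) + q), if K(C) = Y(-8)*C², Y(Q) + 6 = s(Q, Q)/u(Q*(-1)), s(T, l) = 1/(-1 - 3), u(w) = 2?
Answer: -8/3436929 ≈ -2.3277e-6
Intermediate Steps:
s(T, l) = -¼ (s(T, l) = 1/(-4) = -¼)
Y(Q) = -49/8 (Y(Q) = -6 - ¼/2 = -6 - ¼*½ = -6 - ⅛ = -49/8)
K(C) = -49*C²/8
1/(K(271) + q) = 1/(-49/8*271² + 20210) = 1/(-49/8*73441 + 20210) = 1/(-3598609/8 + 20210) = 1/(-3436929/8) = -8/3436929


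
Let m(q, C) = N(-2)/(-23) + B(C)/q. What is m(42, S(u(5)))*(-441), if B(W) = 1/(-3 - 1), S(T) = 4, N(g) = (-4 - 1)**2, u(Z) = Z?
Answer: 88683/184 ≈ 481.97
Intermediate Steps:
N(g) = 25 (N(g) = (-5)**2 = 25)
B(W) = -1/4 (B(W) = 1/(-4) = -1/4)
m(q, C) = -25/23 - 1/(4*q) (m(q, C) = 25/(-23) - 1/(4*q) = 25*(-1/23) - 1/(4*q) = -25/23 - 1/(4*q))
m(42, S(u(5)))*(-441) = ((1/92)*(-23 - 100*42)/42)*(-441) = ((1/92)*(1/42)*(-23 - 4200))*(-441) = ((1/92)*(1/42)*(-4223))*(-441) = -4223/3864*(-441) = 88683/184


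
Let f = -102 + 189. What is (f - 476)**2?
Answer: 151321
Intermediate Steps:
f = 87
(f - 476)**2 = (87 - 476)**2 = (-389)**2 = 151321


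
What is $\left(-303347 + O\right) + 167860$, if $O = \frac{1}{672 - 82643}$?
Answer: $- \frac{11106004878}{81971} \approx -1.3549 \cdot 10^{5}$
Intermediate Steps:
$O = - \frac{1}{81971}$ ($O = \frac{1}{-81971} = - \frac{1}{81971} \approx -1.2199 \cdot 10^{-5}$)
$\left(-303347 + O\right) + 167860 = \left(-303347 - \frac{1}{81971}\right) + 167860 = - \frac{24865656938}{81971} + 167860 = - \frac{11106004878}{81971}$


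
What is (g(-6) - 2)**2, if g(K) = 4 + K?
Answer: 16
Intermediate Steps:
(g(-6) - 2)**2 = ((4 - 6) - 2)**2 = (-2 - 2)**2 = (-4)**2 = 16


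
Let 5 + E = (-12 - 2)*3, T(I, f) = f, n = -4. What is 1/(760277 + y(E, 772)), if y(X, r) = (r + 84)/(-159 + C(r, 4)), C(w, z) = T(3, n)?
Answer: 163/123924295 ≈ 1.3153e-6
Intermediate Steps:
C(w, z) = -4
E = -47 (E = -5 + (-12 - 2)*3 = -5 - 14*3 = -5 - 42 = -47)
y(X, r) = -84/163 - r/163 (y(X, r) = (r + 84)/(-159 - 4) = (84 + r)/(-163) = (84 + r)*(-1/163) = -84/163 - r/163)
1/(760277 + y(E, 772)) = 1/(760277 + (-84/163 - 1/163*772)) = 1/(760277 + (-84/163 - 772/163)) = 1/(760277 - 856/163) = 1/(123924295/163) = 163/123924295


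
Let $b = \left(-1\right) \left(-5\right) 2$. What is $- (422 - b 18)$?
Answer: $-242$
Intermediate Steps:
$b = 10$ ($b = 5 \cdot 2 = 10$)
$- (422 - b 18) = - (422 - 10 \cdot 18) = - (422 - 180) = \left(-1\right) 242 = -242$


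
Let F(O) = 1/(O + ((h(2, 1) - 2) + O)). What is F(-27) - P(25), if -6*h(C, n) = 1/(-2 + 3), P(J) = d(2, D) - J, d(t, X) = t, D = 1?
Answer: 7745/337 ≈ 22.982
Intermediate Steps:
P(J) = 2 - J
h(C, n) = -1/6 (h(C, n) = -1/(6*(-2 + 3)) = -1/6/1 = -1/6*1 = -1/6)
F(O) = 1/(-13/6 + 2*O) (F(O) = 1/(O + ((-1/6 - 2) + O)) = 1/(O + (-13/6 + O)) = 1/(-13/6 + 2*O))
F(-27) - P(25) = 6/(-13 + 12*(-27)) - (2 - 1*25) = 6/(-13 - 324) - (2 - 25) = 6/(-337) - 1*(-23) = 6*(-1/337) + 23 = -6/337 + 23 = 7745/337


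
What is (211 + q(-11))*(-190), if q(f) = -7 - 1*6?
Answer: -37620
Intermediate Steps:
q(f) = -13 (q(f) = -7 - 6 = -13)
(211 + q(-11))*(-190) = (211 - 13)*(-190) = 198*(-190) = -37620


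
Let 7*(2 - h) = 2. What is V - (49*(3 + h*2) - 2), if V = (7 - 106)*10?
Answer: -1303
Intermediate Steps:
h = 12/7 (h = 2 - ⅐*2 = 2 - 2/7 = 12/7 ≈ 1.7143)
V = -990 (V = -99*10 = -990)
V - (49*(3 + h*2) - 2) = -990 - (49*(3 + (12/7)*2) - 2) = -990 - (49*(3 + 24/7) - 2) = -990 - (49*(45/7) - 2) = -990 - (315 - 2) = -990 - 1*313 = -990 - 313 = -1303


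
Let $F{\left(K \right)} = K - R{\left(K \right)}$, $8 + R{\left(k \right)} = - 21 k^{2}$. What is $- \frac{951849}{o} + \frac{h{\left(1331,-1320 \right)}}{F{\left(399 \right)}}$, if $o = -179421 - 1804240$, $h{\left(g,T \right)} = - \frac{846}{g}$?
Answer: $\frac{2118038739229863}{4414011579532874} \approx 0.47984$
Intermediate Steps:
$R{\left(k \right)} = -8 - 21 k^{2}$
$o = -1983661$ ($o = -179421 - 1804240 = -1983661$)
$F{\left(K \right)} = 8 + K + 21 K^{2}$ ($F{\left(K \right)} = K - \left(-8 - 21 K^{2}\right) = K + \left(8 + 21 K^{2}\right) = 8 + K + 21 K^{2}$)
$- \frac{951849}{o} + \frac{h{\left(1331,-1320 \right)}}{F{\left(399 \right)}} = - \frac{951849}{-1983661} + \frac{\left(-846\right) \frac{1}{1331}}{8 + 399 + 21 \cdot 399^{2}} = \left(-951849\right) \left(- \frac{1}{1983661}\right) + \frac{\left(-846\right) \frac{1}{1331}}{8 + 399 + 21 \cdot 159201} = \frac{951849}{1983661} - \frac{846}{1331 \left(8 + 399 + 3343221\right)} = \frac{951849}{1983661} - \frac{846}{1331 \cdot 3343628} = \frac{951849}{1983661} - \frac{423}{2225184434} = \frac{2118038739229863}{4414011579532874}$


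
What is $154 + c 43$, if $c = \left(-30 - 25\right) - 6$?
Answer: $-2469$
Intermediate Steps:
$c = -61$ ($c = -55 - 6 = -61$)
$154 + c 43 = 154 - 2623 = -2469$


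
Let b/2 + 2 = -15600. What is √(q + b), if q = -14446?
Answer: 5*I*√1826 ≈ 213.66*I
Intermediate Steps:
b = -31204 (b = -4 + 2*(-15600) = -4 - 31200 = -31204)
√(q + b) = √(-14446 - 31204) = √(-45650) = 5*I*√1826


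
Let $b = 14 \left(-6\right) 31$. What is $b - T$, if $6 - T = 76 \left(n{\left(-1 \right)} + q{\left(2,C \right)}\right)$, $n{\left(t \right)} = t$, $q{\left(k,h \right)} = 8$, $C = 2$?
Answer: $-2078$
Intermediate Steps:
$b = -2604$ ($b = \left(-84\right) 31 = -2604$)
$T = -526$ ($T = 6 - 76 \left(-1 + 8\right) = 6 - 76 \cdot 7 = 6 - 532 = -526$)
$b - T = -2604 - -526 = -2604 + 526 = -2078$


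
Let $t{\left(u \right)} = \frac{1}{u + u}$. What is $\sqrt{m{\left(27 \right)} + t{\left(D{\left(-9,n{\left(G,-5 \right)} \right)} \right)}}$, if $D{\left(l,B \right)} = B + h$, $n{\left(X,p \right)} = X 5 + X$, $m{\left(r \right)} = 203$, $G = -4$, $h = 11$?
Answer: $\frac{\sqrt{137202}}{26} \approx 14.246$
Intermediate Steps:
$n{\left(X,p \right)} = 6 X$ ($n{\left(X,p \right)} = 5 X + X = 6 X$)
$D{\left(l,B \right)} = 11 + B$ ($D{\left(l,B \right)} = B + 11 = 11 + B$)
$t{\left(u \right)} = \frac{1}{2 u}$
$\sqrt{m{\left(27 \right)} + t{\left(D{\left(-9,n{\left(G,-5 \right)} \right)} \right)}} = \sqrt{203 + \frac{1}{2 \left(11 + 6 \left(-4\right)\right)}} = \sqrt{203 + \frac{1}{2 \left(11 - 24\right)}} = \sqrt{203 + \frac{1}{2 \left(-13\right)}} = \sqrt{203 + \frac{1}{2} \left(- \frac{1}{13}\right)} = \sqrt{203 - \frac{1}{26}} = \sqrt{\frac{5277}{26}} = \frac{\sqrt{137202}}{26}$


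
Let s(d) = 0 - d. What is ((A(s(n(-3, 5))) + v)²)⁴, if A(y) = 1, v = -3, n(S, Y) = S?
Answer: 256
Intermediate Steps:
s(d) = -d
((A(s(n(-3, 5))) + v)²)⁴ = ((1 - 3)²)⁴ = ((-2)²)⁴ = 4⁴ = 256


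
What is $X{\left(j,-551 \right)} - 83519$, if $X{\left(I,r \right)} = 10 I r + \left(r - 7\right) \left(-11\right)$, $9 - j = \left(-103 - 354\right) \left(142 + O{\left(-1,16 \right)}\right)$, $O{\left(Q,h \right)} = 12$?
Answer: $-387909751$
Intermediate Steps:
$j = 70387$ ($j = 9 - \left(-103 - 354\right) \left(142 + 12\right) = 9 - \left(-457\right) 154 = 9 - -70378 = 9 + 70378 = 70387$)
$X{\left(I,r \right)} = 77 - 11 r + 10 I r$ ($X{\left(I,r \right)} = 10 I r + \left(-7 + r\right) \left(-11\right) = 10 I r - \left(-77 + 11 r\right) = 77 - 11 r + 10 I r$)
$X{\left(j,-551 \right)} - 83519 = \left(77 - -6061 + 10 \cdot 70387 \left(-551\right)\right) - 83519 = \left(77 + 6061 - 387832370\right) - 83519 = -387826232 - 83519 = -387909751$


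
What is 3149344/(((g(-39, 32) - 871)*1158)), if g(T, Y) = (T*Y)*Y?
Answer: -1574672/23627253 ≈ -0.066646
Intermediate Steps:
g(T, Y) = T*Y²
3149344/(((g(-39, 32) - 871)*1158)) = 3149344/(((-39*32² - 871)*1158)) = 3149344/(((-39*1024 - 871)*1158)) = 3149344/(((-39936 - 871)*1158)) = 3149344/((-40807*1158)) = 3149344/(-47254506) = 3149344*(-1/47254506) = -1574672/23627253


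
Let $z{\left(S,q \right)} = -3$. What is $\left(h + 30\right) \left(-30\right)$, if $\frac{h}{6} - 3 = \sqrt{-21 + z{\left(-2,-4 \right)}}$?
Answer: $-1440 - 360 i \sqrt{6} \approx -1440.0 - 881.82 i$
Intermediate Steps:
$h = 18 + 12 i \sqrt{6}$ ($h = 18 + 6 \sqrt{-21 - 3} = 18 + 6 \sqrt{-24} = 18 + 6 \cdot 2 i \sqrt{6} = 18 + 12 i \sqrt{6} \approx 18.0 + 29.394 i$)
$\left(h + 30\right) \left(-30\right) = \left(\left(18 + 12 i \sqrt{6}\right) + 30\right) \left(-30\right) = \left(48 + 12 i \sqrt{6}\right) \left(-30\right) = -1440 - 360 i \sqrt{6}$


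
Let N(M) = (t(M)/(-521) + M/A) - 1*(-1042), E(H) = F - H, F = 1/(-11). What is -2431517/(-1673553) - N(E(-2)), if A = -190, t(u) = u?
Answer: -1896179719103167/1822315126170 ≈ -1040.5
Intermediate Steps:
F = -1/11 ≈ -0.090909
E(H) = -1/11 - H
N(M) = 1042 - 711*M/98990 (N(M) = (M/(-521) + M/(-190)) - 1*(-1042) = (M*(-1/521) + M*(-1/190)) + 1042 = (-M/521 - M/190) + 1042 = -711*M/98990 + 1042 = 1042 - 711*M/98990)
-2431517/(-1673553) - N(E(-2)) = -2431517/(-1673553) - (1042 - 711*(-1/11 - 1*(-2))/98990) = -2431517*(-1/1673553) - (1042 - 711*(-1/11 + 2)/98990) = 2431517/1673553 - (1042 - 711/98990*21/11) = 2431517/1673553 - (1042 - 14931/1088890) = 2431517/1673553 - 1*1134608449/1088890 = 2431517/1673553 - 1134608449/1088890 = -1896179719103167/1822315126170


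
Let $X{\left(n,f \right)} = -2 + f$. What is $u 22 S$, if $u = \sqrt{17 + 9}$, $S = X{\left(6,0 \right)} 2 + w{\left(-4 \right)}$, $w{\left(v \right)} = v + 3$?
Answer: $- 110 \sqrt{26} \approx -560.89$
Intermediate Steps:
$w{\left(v \right)} = 3 + v$
$S = -5$ ($S = \left(-2 + 0\right) 2 + \left(3 - 4\right) = \left(-2\right) 2 - 1 = -4 - 1 = -5$)
$u = \sqrt{26} \approx 5.099$
$u 22 S = \sqrt{26} \cdot 22 \left(-5\right) = 22 \sqrt{26} \left(-5\right) = - 110 \sqrt{26}$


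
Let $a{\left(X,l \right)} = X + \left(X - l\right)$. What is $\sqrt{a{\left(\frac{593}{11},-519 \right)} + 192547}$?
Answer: $\frac{4 \sqrt{1460877}}{11} \approx 439.52$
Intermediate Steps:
$a{\left(X,l \right)} = - l + 2 X$
$\sqrt{a{\left(\frac{593}{11},-519 \right)} + 192547} = \sqrt{\left(\left(-1\right) \left(-519\right) + 2 \cdot \frac{593}{11}\right) + 192547} = \sqrt{\left(519 + 2 \cdot 593 \cdot \frac{1}{11}\right) + 192547} = \sqrt{\left(519 + 2 \cdot \frac{593}{11}\right) + 192547} = \sqrt{\left(519 + \frac{1186}{11}\right) + 192547} = \sqrt{\frac{6895}{11} + 192547} = \sqrt{\frac{2124912}{11}} = \frac{4 \sqrt{1460877}}{11}$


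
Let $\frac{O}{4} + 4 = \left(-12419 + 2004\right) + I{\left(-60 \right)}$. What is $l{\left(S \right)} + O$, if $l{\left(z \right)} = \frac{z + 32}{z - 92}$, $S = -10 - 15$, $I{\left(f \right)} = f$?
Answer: $- \frac{4904179}{117} \approx -41916.0$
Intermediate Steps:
$S = -25$ ($S = -10 - 15 = -25$)
$l{\left(z \right)} = \frac{32 + z}{-92 + z}$
$O = -41916$ ($O = -16 + 4 \left(\left(-12419 + 2004\right) - 60\right) = -16 + 4 \left(-10415 - 60\right) = -16 + 4 \left(-10475\right) = -16 - 41900 = -41916$)
$l{\left(S \right)} + O = \frac{32 - 25}{-92 - 25} - 41916 = \frac{1}{-117} \cdot 7 - 41916 = \left(- \frac{1}{117}\right) 7 - 41916 = - \frac{7}{117} - 41916 = - \frac{4904179}{117}$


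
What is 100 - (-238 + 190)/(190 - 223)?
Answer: 1084/11 ≈ 98.545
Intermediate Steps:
100 - (-238 + 190)/(190 - 223) = 100 - (-48)/(-33) = 100 - (-48)*(-1)/33 = 100 - 1*16/11 = 100 - 16/11 = 1084/11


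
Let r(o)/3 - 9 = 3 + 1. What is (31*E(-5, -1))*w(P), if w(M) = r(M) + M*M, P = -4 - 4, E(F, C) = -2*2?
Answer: -12772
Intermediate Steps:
r(o) = 39 (r(o) = 27 + 3*(3 + 1) = 27 + 3*4 = 27 + 12 = 39)
E(F, C) = -4
P = -8
w(M) = 39 + M² (w(M) = 39 + M*M = 39 + M²)
(31*E(-5, -1))*w(P) = (31*(-4))*(39 + (-8)²) = -124*(39 + 64) = -124*103 = -12772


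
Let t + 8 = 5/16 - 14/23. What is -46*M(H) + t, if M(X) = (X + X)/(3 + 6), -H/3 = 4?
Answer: 126265/1104 ≈ 114.37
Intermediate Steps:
H = -12 (H = -3*4 = -12)
M(X) = 2*X/9 (M(X) = (2*X)/9 = (2*X)*(⅑) = 2*X/9)
t = -3053/368 (t = -8 + (5/16 - 14/23) = -8 - 109/368 = -3053/368 ≈ -8.2962)
-46*M(H) + t = -92*(-12)/9 - 3053/368 = -46*(-8/3) - 3053/368 = 368/3 - 3053/368 = 126265/1104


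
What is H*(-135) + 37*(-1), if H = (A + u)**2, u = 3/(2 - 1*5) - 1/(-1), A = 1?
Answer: -172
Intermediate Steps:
u = 0 (u = 3/(2 - 5) - 1*(-1) = 3/(-3) + 1 = 3*(-1/3) + 1 = -1 + 1 = 0)
H = 1 (H = (1 + 0)**2 = 1**2 = 1)
H*(-135) + 37*(-1) = 1*(-135) + 37*(-1) = -135 - 37 = -172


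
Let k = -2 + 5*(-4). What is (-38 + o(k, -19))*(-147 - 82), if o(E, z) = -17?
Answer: 12595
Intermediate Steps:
k = -22 (k = -2 - 20 = -22)
(-38 + o(k, -19))*(-147 - 82) = (-38 - 17)*(-147 - 82) = -55*(-229) = 12595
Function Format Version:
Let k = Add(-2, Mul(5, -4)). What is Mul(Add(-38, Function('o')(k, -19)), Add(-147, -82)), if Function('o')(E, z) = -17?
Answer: 12595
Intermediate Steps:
k = -22 (k = Add(-2, -20) = -22)
Mul(Add(-38, Function('o')(k, -19)), Add(-147, -82)) = Mul(Add(-38, -17), Add(-147, -82)) = Mul(-55, -229) = 12595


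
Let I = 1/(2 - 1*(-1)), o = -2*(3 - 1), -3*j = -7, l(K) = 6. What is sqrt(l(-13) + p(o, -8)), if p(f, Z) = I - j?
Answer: 2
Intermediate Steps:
j = 7/3 (j = -1/3*(-7) = 7/3 ≈ 2.3333)
o = -4 (o = -2*2 = -4)
I = 1/3 (I = 1/(2 + 1) = 1/3 ≈ 0.33333)
p(f, Z) = -2 (p(f, Z) = 1/3 - 1*7/3 = 1/3 - 7/3 = -2)
sqrt(l(-13) + p(o, -8)) = sqrt(6 - 2) = sqrt(4) = 2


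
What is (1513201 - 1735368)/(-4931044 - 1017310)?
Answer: 222167/5948354 ≈ 0.037349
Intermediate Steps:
(1513201 - 1735368)/(-4931044 - 1017310) = -222167/(-5948354) = -222167*(-1/5948354) = 222167/5948354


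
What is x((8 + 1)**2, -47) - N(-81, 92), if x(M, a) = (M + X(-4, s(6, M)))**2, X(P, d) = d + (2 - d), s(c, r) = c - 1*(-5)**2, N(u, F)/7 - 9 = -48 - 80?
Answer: 7722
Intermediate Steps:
N(u, F) = -833 (N(u, F) = 63 + 7*(-48 - 80) = 63 + 7*(-128) = 63 - 896 = -833)
s(c, r) = -25 + c (s(c, r) = c - 1*25 = c - 25 = -25 + c)
X(P, d) = 2
x(M, a) = (2 + M)**2 (x(M, a) = (M + 2)**2 = (2 + M)**2)
x((8 + 1)**2, -47) - N(-81, 92) = (2 + (8 + 1)**2)**2 - 1*(-833) = (2 + 9**2)**2 + 833 = (2 + 81)**2 + 833 = 83**2 + 833 = 6889 + 833 = 7722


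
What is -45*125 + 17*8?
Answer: -5489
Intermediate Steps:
-45*125 + 17*8 = -5625 + 136 = -5489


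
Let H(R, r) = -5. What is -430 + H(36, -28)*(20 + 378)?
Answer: -2420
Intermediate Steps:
-430 + H(36, -28)*(20 + 378) = -430 - 5*(20 + 378) = -430 - 5*398 = -430 - 1990 = -2420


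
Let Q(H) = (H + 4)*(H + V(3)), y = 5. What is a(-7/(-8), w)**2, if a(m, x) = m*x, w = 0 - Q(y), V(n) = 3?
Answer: 3969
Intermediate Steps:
Q(H) = (3 + H)*(4 + H) (Q(H) = (H + 4)*(H + 3) = (4 + H)*(3 + H) = (3 + H)*(4 + H))
w = -72 (w = 0 - (12 + 5**2 + 7*5) = 0 - (12 + 25 + 35) = 0 - 1*72 = 0 - 72 = -72)
a(-7/(-8), w)**2 = (-7/(-8)*(-72))**2 = (-7*(-1/8)*(-72))**2 = ((7/8)*(-72))**2 = (-63)**2 = 3969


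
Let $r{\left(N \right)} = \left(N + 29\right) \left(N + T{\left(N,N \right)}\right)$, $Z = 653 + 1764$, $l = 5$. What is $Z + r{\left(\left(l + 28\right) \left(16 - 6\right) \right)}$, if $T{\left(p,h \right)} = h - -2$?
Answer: $240075$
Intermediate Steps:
$T{\left(p,h \right)} = 2 + h$ ($T{\left(p,h \right)} = h + 2 = 2 + h$)
$Z = 2417$
$r{\left(N \right)} = \left(2 + 2 N\right) \left(29 + N\right)$ ($r{\left(N \right)} = \left(N + 29\right) \left(N + \left(2 + N\right)\right) = \left(29 + N\right) \left(2 + 2 N\right) = \left(2 + 2 N\right) \left(29 + N\right)$)
$Z + r{\left(\left(l + 28\right) \left(16 - 6\right) \right)} = 2417 + \left(58 + 2 \left(\left(5 + 28\right) \left(16 - 6\right)\right)^{2} + 60 \left(5 + 28\right) \left(16 - 6\right)\right) = 2417 + \left(58 + 2 \left(33 \cdot 10\right)^{2} + 60 \cdot 33 \cdot 10\right) = 2417 + \left(58 + 2 \cdot 330^{2} + 60 \cdot 330\right) = 2417 + \left(58 + 2 \cdot 108900 + 19800\right) = 2417 + \left(58 + 217800 + 19800\right) = 2417 + 237658 = 240075$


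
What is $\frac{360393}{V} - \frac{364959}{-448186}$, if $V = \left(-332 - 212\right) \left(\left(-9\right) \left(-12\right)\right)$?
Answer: $- \frac{23346837655}{4388637312} \approx -5.3198$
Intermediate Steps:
$V = -58752$ ($V = \left(-544\right) 108 = -58752$)
$\frac{360393}{V} - \frac{364959}{-448186} = \frac{360393}{-58752} - \frac{364959}{-448186} = 360393 \left(- \frac{1}{58752}\right) - - \frac{364959}{448186} = - \frac{120131}{19584} + \frac{364959}{448186} = - \frac{23346837655}{4388637312}$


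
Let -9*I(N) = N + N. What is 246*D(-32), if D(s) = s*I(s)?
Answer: -167936/3 ≈ -55979.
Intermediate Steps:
I(N) = -2*N/9 (I(N) = -(N + N)/9 = -2*N/9)
D(s) = -2*s**2/9 (D(s) = s*(-2*s/9) = -2*s**2/9)
246*D(-32) = 246*(-2/9*(-32)**2) = 246*(-2/9*1024) = 246*(-2048/9) = -167936/3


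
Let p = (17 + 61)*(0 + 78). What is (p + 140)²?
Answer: 38738176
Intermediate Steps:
p = 6084 (p = 78*78 = 6084)
(p + 140)² = (6084 + 140)² = 6224² = 38738176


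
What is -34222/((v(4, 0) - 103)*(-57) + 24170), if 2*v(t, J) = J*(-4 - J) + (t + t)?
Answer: -34222/29813 ≈ -1.1479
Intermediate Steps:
v(t, J) = t + J*(-4 - J)/2 (v(t, J) = (J*(-4 - J) + (t + t))/2 = (J*(-4 - J) + 2*t)/2 = (2*t + J*(-4 - J))/2 = t + J*(-4 - J)/2)
-34222/((v(4, 0) - 103)*(-57) + 24170) = -34222/(((4 - 2*0 - 1/2*0**2) - 103)*(-57) + 24170) = -34222/(((4 + 0 - 1/2*0) - 103)*(-57) + 24170) = -34222/(((4 + 0 + 0) - 103)*(-57) + 24170) = -34222/((4 - 103)*(-57) + 24170) = -34222/(-99*(-57) + 24170) = -34222/(5643 + 24170) = -34222/29813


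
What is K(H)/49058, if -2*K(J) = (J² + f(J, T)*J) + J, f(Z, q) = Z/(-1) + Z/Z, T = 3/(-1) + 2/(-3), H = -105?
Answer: 105/49058 ≈ 0.0021403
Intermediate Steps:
T = -11/3 (T = 3*(-1) + 2*(-⅓) = -3 - ⅔ = -11/3 ≈ -3.6667)
f(Z, q) = 1 - Z (f(Z, q) = Z*(-1) + 1 = -Z + 1 = 1 - Z)
K(J) = -J/2 - J²/2 - J*(1 - J)/2 (K(J) = -((J² + (1 - J)*J) + J)/2 = -((J² + J*(1 - J)) + J)/2 = -(J + J² + J*(1 - J))/2 = -J/2 - J²/2 - J*(1 - J)/2)
K(H)/49058 = -1*(-105)/49058 = 105*(1/49058) = 105/49058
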